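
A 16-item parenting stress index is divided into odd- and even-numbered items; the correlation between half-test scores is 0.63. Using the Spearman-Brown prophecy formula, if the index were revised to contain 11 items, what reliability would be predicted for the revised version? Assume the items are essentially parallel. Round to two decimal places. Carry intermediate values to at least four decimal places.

First correct the split-half correlation to full-test reliability: r_full = 2 × 0.63 / (1 + 0.63) ≈ 0.7730
Length factor from 16 to 11 items: n = 11/16 = 0.6875
r_new = n·r_full / (1 + (n − 1)·r_full) = 0.5314 / 0.7584 ≈ 0.7007

0.70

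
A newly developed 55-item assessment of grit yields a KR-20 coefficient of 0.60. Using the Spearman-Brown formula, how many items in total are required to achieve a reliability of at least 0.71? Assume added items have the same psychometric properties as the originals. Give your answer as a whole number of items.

90

Spearman-Brown solved for the length factor n:
n = r_target (1 − r_old) / [ r_old (1 − r_target) ]
n = [0.71 × 0.40] / [0.60 × 0.29]
  = 0.2840 / 0.1740 = 1.6322
1.6322 × 55 = 89.77 → 90 items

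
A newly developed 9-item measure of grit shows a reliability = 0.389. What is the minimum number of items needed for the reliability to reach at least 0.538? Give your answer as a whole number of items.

17

n = [0.538 × 0.611] / [0.389 × 0.462]
n = 0.328718 / 0.179718 ≈ 1.8291
1.8291 × 9 = 16.46 → 17 items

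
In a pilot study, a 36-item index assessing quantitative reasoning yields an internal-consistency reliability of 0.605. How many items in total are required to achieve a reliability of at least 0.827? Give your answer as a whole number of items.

Rearranging the Spearman-Brown formula for n,
n = r*(1 − r) / [ r (1 − r*) ]
n = 0.827 × (1 − 0.605) / [ 0.605 × (1 − 0.827) ]
  = 0.326665 / 0.104665 = 3.1211
Items needed = n × 36 = 3.1211 × 36 ≈ 112.36 → round up to 113

113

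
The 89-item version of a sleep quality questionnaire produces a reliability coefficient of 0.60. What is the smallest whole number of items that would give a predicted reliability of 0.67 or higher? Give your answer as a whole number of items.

121

Spearman-Brown solved for the length factor n:
n = r*(1 − r) / [ r (1 − r*) ]
n = [0.67 × 0.40] / [0.60 × 0.33]
  = 0.2680 / 0.1980 = 1.3535
Items needed = n × 89 = 1.3535 × 89 ≈ 120.46 → round up to 121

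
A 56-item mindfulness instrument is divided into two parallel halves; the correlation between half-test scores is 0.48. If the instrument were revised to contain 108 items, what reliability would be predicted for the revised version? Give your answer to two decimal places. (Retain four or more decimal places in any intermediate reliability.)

First correct the split-half correlation to full-test reliability: r_full = 2 × 0.48 / (1 + 0.48) ≈ 0.6486
Length factor from 56 to 108 items: n = 108/56 = 1.9286
r_new = n·r_full / (1 + (n − 1)·r_full) = 1.2509 / 1.6023 ≈ 0.7807

0.78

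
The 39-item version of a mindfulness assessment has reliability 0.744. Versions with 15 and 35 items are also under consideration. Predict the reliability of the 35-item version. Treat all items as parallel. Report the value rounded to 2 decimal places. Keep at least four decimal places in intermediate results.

0.72

Only the ratio of lengths matters: n = 35/39 = 0.8974
r_{35} = n·r / (1 + (n − 1)·r) = 0.6677 / 0.9237 ≈ 0.7229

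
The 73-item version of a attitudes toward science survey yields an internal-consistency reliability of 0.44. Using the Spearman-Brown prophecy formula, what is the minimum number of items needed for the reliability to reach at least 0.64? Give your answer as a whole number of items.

166

Rearranging the Spearman-Brown formula for n,
n = r_target (1 − r_old) / [ r_old (1 − r_target) ]
n = [0.64 × 0.56] / [0.44 × 0.36]
  = 0.3584 / 0.1584 = 2.2626
Items needed = n × 73 = 2.2626 × 73 ≈ 165.17 → round up to 166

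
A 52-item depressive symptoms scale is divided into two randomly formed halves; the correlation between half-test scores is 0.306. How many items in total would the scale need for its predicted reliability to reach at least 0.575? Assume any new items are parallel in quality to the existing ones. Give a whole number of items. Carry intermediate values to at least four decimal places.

r_full = 2(0.306)/(1 + 0.306) = 0.4686
n = r_tgt(1 − r_full) / [r_full(1 − r_tgt)] = 0.575 × 0.5314 / (0.4686 × 0.425) ≈ 1.5343
Items = 1.5343 × 52 ≈ 79.78 → 80

80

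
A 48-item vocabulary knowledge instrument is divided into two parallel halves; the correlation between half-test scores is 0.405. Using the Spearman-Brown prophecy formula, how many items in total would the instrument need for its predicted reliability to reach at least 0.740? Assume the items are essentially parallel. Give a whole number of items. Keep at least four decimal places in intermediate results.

101

r_full = 2(0.405)/(1 + 0.405) = 0.5765
n = r_tgt(1 − r_full) / [r_full(1 − r_tgt)] = 0.740 × 0.4235 / (0.5765 × 0.260) ≈ 2.0908
Items = 2.0908 × 48 ≈ 100.36 → 101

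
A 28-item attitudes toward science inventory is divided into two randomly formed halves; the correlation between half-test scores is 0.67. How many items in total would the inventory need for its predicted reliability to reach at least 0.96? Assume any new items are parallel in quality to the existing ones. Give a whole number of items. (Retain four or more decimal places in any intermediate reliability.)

r_full = 2(0.67)/(1 + 0.67) = 0.8024
n = r_tgt(1 − r_full) / [r_full(1 − r_tgt)] = 0.96 × 0.1976 / (0.8024 × 0.04) ≈ 5.9103
Required items = 5.9103 × 28 = 165.49, so 166 items.

166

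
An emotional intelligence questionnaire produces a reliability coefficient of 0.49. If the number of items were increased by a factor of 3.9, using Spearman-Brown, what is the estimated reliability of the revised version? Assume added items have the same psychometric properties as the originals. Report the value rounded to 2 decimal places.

By Spearman-Brown, r_new = n r / (1 + (n − 1) r).
r_new = (3.9 × 0.49) / (1 + (3.9 − 1) × 0.49)
     = 1.9110 / 2.4210 = 0.7893

0.79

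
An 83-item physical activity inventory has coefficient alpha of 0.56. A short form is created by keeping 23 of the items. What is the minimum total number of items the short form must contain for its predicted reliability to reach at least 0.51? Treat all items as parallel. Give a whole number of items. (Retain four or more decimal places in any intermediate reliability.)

68

Short-form reliability: n = 23/83 = 0.2771; r_23 = n·r/(1+(n−1)r) ≈ 0.2607
Length factor from the short form to reach 0.51: n' = 0.51(1 − 0.2607) / [0.2607(1 − 0.51)] ≈ 2.9516
Total items = 2.9516 × 23 = 67.89, rounded up to 68.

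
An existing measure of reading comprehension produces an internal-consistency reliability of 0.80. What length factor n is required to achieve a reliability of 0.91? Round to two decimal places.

2.53

Invert Spearman-Brown to solve for n:
n = r_target (1 − r_old) / [ r_old (1 − r_target) ]
n = 0.91(1 − 0.80) / [0.80(1 − 0.91)]
n = 0.1820 / 0.0720 ≈ 2.5278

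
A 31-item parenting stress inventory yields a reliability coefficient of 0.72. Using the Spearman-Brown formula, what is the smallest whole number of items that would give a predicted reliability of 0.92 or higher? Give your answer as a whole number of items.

139

n = [0.92 × 0.28] / [0.72 × 0.08]
n = 0.2576 / 0.0576 ≈ 4.4722
So the test needs 4.4722 × 31 ≈ 138.64 items; rounding up, 139.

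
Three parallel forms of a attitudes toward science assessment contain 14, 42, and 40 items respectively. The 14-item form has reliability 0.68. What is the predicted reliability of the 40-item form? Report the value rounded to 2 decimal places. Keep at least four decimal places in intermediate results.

Only the ratio of lengths matters: n = 40/14 = 2.8571
r_{40} = n·r / (1 + (n − 1)·r) = 1.9428 / 2.2628 ≈ 0.8586

0.86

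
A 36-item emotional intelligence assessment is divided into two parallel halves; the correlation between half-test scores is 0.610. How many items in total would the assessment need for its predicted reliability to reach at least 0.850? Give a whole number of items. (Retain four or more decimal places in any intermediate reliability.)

Corrected full-test reliability: r_full = 2 × 0.610 / (1 + 0.610) ≈ 0.7578
n = r_tgt(1 − r_full) / [r_full(1 − r_tgt)] = 0.850 × 0.2422 / (0.7578 × 0.150) ≈ 1.8111
Items = 1.8111 × 36 ≈ 65.20 → 66

66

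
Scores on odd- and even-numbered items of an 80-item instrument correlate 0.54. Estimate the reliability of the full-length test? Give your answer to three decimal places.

The full test is twice the length of either half (n = 2).
r_full = 2(0.54) / (1 + 0.54)
       = 1.0800 / 1.5400 = 0.7013

0.701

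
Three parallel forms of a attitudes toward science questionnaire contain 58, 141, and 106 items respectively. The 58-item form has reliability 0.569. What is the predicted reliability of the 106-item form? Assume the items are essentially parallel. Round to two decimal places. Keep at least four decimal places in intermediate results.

Only the ratio of lengths matters: n = 106/58 = 1.8276
r_{106} = n·r / (1 + (n − 1)·r) = 1.0399 / 1.4709 ≈ 0.7070

0.71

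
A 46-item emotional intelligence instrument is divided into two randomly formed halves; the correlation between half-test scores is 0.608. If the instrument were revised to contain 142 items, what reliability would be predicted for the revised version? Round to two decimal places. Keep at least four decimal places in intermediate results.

0.91

Spearman-Brown correction (n = 2): r_full = 2·0.608/(1 + 0.608) = 0.7562
Length factor from 46 to 142 items: n = 142/46 = 3.0870
r_new = n·r_full / (1 + (n − 1)·r_full) = 2.3344 / 2.5782 ≈ 0.9054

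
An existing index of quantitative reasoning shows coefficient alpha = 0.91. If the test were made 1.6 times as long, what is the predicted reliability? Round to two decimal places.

r_new = (1.6 × 0.91) / (1 + (1.6 − 1) × 0.91)
     = 1.4560 / 1.5460 = 0.9418

0.94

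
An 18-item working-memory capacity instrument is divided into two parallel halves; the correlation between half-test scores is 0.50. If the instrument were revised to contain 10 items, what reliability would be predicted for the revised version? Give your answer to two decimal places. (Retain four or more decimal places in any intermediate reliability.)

Spearman-Brown correction (n = 2): r_full = 2·0.50/(1 + 0.50) = 0.6667
Length factor from 18 to 10 items: n = 10/18 = 0.5556
r_new = n·r_full / (1 + (n − 1)·r_full) = 0.3704 / 0.7037 ≈ 0.5264

0.53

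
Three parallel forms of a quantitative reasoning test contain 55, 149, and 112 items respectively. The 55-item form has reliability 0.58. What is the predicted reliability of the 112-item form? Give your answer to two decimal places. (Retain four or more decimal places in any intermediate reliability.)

0.74

The 149-item form is not needed; work directly from the 55-item form with n = 112/55 = 2.0364.
r_{112} = n·r / (1 + (n − 1)·r) = 1.1811 / 1.6011 ≈ 0.7377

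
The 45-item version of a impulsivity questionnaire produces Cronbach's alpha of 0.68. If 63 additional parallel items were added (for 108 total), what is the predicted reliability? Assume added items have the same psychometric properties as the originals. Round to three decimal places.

Length ratio n = 108/45 = 2.4
Apply the Spearman-Brown prophecy formula, r' = nr / [1 + (n − 1)r]:
r_new = 2.4·0.68 / [1 + (2.4 − 1)·0.68]
     = 1.6320 / 1.9520 = 0.8361

0.836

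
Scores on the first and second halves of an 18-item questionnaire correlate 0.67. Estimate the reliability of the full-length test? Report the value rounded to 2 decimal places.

r_full = 2(0.67) / (1 + 0.67)
r_full = 1.3400 / 1.6700 ≈ 0.8024

0.80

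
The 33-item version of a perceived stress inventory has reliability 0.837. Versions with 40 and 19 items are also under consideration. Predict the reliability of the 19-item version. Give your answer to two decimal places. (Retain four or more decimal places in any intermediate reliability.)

0.75

The 40-item form is not needed; work directly from the 33-item form with n = 19/33 = 0.5758.
r_{19} = n·r / (1 + (n − 1)·r) = 0.4819 / 0.6449 ≈ 0.7472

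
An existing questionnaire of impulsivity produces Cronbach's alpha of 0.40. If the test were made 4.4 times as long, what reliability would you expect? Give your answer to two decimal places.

By Spearman-Brown, r_new = n r / (1 + (n − 1) r).
r_new = (4.4 × 0.40) / (1 + (4.4 − 1) × 0.40)
r_new = 1.7600 / 2.3600 ≈ 0.7458

0.75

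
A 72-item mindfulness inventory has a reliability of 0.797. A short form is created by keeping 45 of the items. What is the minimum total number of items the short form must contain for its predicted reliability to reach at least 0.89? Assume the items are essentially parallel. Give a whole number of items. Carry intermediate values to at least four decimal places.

149

Short-form reliability: n = 45/72 = 0.6250; r_45 = n·r/(1+(n−1)r) ≈ 0.7105
Then solve for n' with r_old = 0.7105, r_target = 0.89: n' = 0.89(1 − 0.7105)/[0.7105(1 − 0.89)] = 3.2967
Total items = 3.2967 × 45 = 148.35, rounded up to 149.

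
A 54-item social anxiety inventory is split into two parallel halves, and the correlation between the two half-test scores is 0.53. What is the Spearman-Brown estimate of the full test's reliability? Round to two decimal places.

The full test is twice the length of either half (n = 2).
r_full = 2(0.53) / (1 + 0.53)
r_full = 1.0600 / 1.5300 ≈ 0.6928

0.69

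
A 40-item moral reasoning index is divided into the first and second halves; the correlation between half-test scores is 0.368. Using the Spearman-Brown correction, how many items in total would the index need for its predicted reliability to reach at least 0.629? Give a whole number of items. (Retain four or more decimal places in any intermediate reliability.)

r_full = 2(0.368)/(1 + 0.368) = 0.5380
Solve Spearman-Brown for n: n = 0.629(1 − 0.5380) / [0.5380(1 − 0.629)] = 1.4559
Items = 1.4559 × 40 ≈ 58.24 → 59

59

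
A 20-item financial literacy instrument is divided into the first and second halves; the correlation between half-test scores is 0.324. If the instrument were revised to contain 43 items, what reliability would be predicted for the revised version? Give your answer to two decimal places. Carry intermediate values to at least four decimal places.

0.67

Spearman-Brown correction (n = 2): r_full = 2·0.324/(1 + 0.324) = 0.4894
Length factor from 20 to 43 items: n = 43/20 = 2.1500
r_new = n·r_full / (1 + (n − 1)·r_full) = 1.0522 / 1.5628 ≈ 0.6733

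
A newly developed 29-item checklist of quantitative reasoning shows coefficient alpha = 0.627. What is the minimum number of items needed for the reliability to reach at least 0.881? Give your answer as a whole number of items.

n = [0.881 × 0.373] / [0.627 × 0.119]
  = 0.328613 / 0.074613 = 4.4042
Items needed = n × 29 = 4.4042 × 29 ≈ 127.72 → round up to 128

128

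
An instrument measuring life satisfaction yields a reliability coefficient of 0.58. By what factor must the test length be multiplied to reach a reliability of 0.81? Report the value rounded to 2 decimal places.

Rearranging the Spearman-Brown formula for n,
n = r*(1 − r) / [ r (1 − r*) ]
n = 0.81(1 − 0.58) / [0.58(1 − 0.81)]
n = 0.3402 / 0.1102 ≈ 3.0871

3.09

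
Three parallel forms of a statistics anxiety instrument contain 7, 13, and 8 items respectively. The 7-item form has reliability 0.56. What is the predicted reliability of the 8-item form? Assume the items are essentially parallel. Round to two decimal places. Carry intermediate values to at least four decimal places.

The 13-item form is not needed; work directly from the 7-item form with n = 8/7 = 1.1429.
r_{8} = n·r / (1 + (n − 1)·r) = 0.6400 / 1.0800 ≈ 0.5926

0.59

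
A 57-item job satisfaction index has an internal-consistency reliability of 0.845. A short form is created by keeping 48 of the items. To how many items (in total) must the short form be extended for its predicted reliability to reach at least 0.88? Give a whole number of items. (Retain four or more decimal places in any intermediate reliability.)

77

First, r for the 48-item form: n = 48/57 = 0.8421, so r_48 = 0.8421·0.845/(1 + (0.8421 − 1)·0.845) = 0.8211
Then solve for n' with r_old = 0.8211, r_target = 0.88: n' = 0.88(1 − 0.8211)/[0.8211(1 − 0.88)] = 1.5978
Items = 1.5978 × 48 ≈ 76.69 → 77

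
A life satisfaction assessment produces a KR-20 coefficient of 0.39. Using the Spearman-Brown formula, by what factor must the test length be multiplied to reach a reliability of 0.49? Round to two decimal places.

Invert Spearman-Brown to solve for n:
n = r*(1 − r) / [ r (1 − r*) ]
n = [0.49 × 0.61] / [0.39 × 0.51]
  = 0.2989 / 0.1989 = 1.5028

1.50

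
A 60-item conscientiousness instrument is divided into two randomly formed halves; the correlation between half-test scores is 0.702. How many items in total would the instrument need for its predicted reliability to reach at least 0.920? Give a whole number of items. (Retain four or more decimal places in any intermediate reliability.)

147

Corrected full-test reliability: r_full = 2 × 0.702 / (1 + 0.702) ≈ 0.8249
n = r_tgt(1 − r_full) / [r_full(1 − r_tgt)] = 0.920 × 0.1751 / (0.8249 × 0.080) ≈ 2.4411
Required items = 2.4411 × 60 = 146.47, so 147 items.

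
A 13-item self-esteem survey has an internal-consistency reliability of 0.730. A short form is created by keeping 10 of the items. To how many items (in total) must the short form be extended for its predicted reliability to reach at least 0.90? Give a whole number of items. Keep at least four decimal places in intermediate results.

First, r for the 10-item form: n = 10/13 = 0.7692, so r_10 = 0.7692·0.730/(1 + (0.7692 − 1)·0.730) = 0.6753
Then solve for n' with r_old = 0.6753, r_target = 0.90: n' = 0.90(1 − 0.6753)/[0.6753(1 − 0.90)] = 4.3274
Items = 4.3274 × 10 ≈ 43.27 → 44

44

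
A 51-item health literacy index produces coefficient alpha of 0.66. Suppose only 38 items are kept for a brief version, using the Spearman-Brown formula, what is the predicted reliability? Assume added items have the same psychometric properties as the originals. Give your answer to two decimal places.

The new length is 38/51 = 0.7451 times the old.
By Spearman-Brown, r_new = n r / (1 + (n − 1) r).
r_new = 0.7451·0.66 / [1 + (0.7451 − 1)·0.66]
r_new = 0.4918 / 0.8318 ≈ 0.5912

0.59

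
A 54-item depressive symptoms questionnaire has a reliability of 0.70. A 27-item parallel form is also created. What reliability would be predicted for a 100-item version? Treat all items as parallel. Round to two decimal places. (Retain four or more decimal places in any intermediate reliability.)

0.81

The 27-item form is not needed; work directly from the 54-item form with n = 100/54 = 1.8519.
r_{100} = n·r / (1 + (n − 1)·r) = 1.2963 / 1.5963 ≈ 0.8121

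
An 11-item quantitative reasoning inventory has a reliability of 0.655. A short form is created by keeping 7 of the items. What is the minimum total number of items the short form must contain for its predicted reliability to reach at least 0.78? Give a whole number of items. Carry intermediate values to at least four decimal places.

Short-form reliability: n = 7/11 = 0.6364; r_7 = n·r/(1+(n−1)r) ≈ 0.5472
Length factor from the short form to reach 0.78: n' = 0.78(1 − 0.5472) / [0.5472(1 − 0.78)] ≈ 2.9338
Total items = 2.9338 × 7 = 20.54, rounded up to 21.

21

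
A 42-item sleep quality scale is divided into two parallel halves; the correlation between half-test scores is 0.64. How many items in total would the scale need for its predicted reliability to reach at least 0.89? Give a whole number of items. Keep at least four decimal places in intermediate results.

Corrected full-test reliability: r_full = 2 × 0.64 / (1 + 0.64) ≈ 0.7805
Solve Spearman-Brown for n: n = 0.89(1 − 0.7805) / [0.7805(1 − 0.89)] = 2.2754
Required items = 2.2754 × 42 = 95.57, so 96 items.

96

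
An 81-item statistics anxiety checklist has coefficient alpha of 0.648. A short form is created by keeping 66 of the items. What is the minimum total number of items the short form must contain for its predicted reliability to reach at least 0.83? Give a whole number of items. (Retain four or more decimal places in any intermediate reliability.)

215

Short-form reliability: n = 66/81 = 0.8148; r_66 = n·r/(1+(n−1)r) ≈ 0.6000
Then solve for n' with r_old = 0.6000, r_target = 0.83: n' = 0.83(1 − 0.6000)/[0.6000(1 − 0.83)] = 3.2549
Items = 3.2549 × 66 ≈ 214.82 → 215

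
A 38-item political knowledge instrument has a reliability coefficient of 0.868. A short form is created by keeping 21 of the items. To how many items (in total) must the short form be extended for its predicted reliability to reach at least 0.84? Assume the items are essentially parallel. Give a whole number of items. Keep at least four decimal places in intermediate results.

Short-form reliability: n = 21/38 = 0.5526; r_21 = n·r/(1+(n−1)r) ≈ 0.7842
Then solve for n' with r_old = 0.7842, r_target = 0.84: n' = 0.84(1 − 0.7842)/[0.7842(1 − 0.84)] = 1.4447
Items = 1.4447 × 21 ≈ 30.34 → 31

31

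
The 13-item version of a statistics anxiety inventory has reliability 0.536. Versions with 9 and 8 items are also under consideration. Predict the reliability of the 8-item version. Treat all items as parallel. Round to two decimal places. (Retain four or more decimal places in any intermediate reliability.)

Only the ratio of lengths matters: n = 8/13 = 0.6154
r_{8} = n·r / (1 + (n − 1)·r) = 0.3299 / 0.7939 ≈ 0.4155

0.42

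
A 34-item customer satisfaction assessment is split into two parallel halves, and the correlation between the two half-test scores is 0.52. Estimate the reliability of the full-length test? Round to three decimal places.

Each half is half the length of the full test, so the full test is n = 2 times a half.
r_full = 2(0.52) / (1 + 0.52)
r_full = 1.0400 / 1.5200 ≈ 0.6842

0.684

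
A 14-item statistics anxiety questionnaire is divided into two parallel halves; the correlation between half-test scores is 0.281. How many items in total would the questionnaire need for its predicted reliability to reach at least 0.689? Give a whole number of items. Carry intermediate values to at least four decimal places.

40

r_full = 2(0.281)/(1 + 0.281) = 0.4387
Solve Spearman-Brown for n: n = 0.689(1 − 0.4387) / [0.4387(1 − 0.689)] = 2.8346
Required items = 2.8346 × 14 = 39.68, so 40 items.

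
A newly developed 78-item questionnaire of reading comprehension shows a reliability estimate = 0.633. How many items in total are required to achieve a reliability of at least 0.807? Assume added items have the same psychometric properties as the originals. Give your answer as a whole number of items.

Invert Spearman-Brown to solve for n:
n = r_target (1 − r_old) / [ r_old (1 − r_target) ]
n = [0.807 × 0.367] / [0.633 × 0.193]
  = 0.296169 / 0.122169 = 2.4243
2.4243 × 78 = 189.10 → 190 items

190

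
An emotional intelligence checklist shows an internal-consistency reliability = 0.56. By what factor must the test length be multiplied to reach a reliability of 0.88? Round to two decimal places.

Spearman-Brown solved for the length factor n:
n = r*(1 − r) / [ r (1 − r*) ]
n = 0.88(1 − 0.56) / [0.56(1 − 0.88)]
  = 0.3872 / 0.0672 = 5.7619

5.76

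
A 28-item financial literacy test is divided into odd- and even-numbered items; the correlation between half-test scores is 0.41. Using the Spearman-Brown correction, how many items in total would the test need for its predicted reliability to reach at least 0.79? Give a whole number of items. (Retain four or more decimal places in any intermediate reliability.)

r_full = 2(0.41)/(1 + 0.41) = 0.5816
Solve Spearman-Brown for n: n = 0.79(1 − 0.5816) / [0.5816(1 − 0.79)] = 2.7063
Items = 2.7063 × 28 ≈ 75.78 → 76

76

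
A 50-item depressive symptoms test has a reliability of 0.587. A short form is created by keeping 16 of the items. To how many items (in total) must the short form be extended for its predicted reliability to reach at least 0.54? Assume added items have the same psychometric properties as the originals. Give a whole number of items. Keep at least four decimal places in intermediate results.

First, r for the 16-item form: n = 16/50 = 0.3200, so r_16 = 0.3200·0.587/(1 + (0.3200 − 1)·0.587) = 0.3126
Then solve for n' with r_old = 0.3126, r_target = 0.54: n' = 0.54(1 − 0.3126)/[0.3126(1 − 0.54)] = 2.5814
Items = 2.5814 × 16 ≈ 41.30 → 42

42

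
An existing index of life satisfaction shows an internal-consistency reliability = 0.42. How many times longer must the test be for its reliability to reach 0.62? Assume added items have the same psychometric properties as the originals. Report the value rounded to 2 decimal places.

2.25

Spearman-Brown solved for the length factor n:
n = r_target (1 − r_old) / [ r_old (1 − r_target) ]
n = 0.62(1 − 0.42) / [0.42(1 − 0.62)]
n = 0.3596 / 0.1596 ≈ 2.2531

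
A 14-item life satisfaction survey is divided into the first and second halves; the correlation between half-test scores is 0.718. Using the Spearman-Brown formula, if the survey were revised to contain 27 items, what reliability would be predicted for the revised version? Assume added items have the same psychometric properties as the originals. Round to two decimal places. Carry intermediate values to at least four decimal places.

0.91

Full-test reliability from the split-half r: r_full = 2(0.718)/(1 + 0.718) = 0.8359
Then adjust to 27 items: n = 27/14 = 1.9286
r_new = n·r_full / (1 + (n − 1)·r_full) = 1.6121 / 1.7762 ≈ 0.9076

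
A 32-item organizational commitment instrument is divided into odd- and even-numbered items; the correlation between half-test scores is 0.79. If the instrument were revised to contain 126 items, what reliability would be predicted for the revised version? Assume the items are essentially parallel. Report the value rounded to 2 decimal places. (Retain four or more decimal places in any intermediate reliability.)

Spearman-Brown correction (n = 2): r_full = 2·0.79/(1 + 0.79) = 0.8827
Then adjust to 126 items: n = 126/32 = 3.9375
r_new = n·r_full / (1 + (n − 1)·r_full) = 3.4756 / 3.5929 ≈ 0.9674

0.97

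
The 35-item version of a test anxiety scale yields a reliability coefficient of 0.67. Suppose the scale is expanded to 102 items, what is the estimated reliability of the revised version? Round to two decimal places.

0.86

n = 102/35 = 2.9143
r_new = 2.9143·0.67 / [1 + (2.9143 − 1)·0.67]
     = 1.9526 / 2.2826 = 0.8554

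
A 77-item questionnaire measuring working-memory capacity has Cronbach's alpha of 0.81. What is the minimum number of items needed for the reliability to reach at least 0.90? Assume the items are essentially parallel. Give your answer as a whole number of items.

Spearman-Brown solved for the length factor n:
n = r*(1 − r) / [ r (1 − r*) ]
n = 0.90(1 − 0.81) / [0.81(1 − 0.90)]
  = 0.1710 / 0.0810 = 2.1111
So the test needs 2.1111 × 77 ≈ 162.55 items; rounding up, 163.

163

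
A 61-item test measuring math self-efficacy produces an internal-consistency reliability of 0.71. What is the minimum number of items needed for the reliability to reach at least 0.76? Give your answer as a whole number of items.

79

Rearranging the Spearman-Brown formula for n,
n = r*(1 − r) / [ r (1 − r*) ]
n = [0.76 × 0.29] / [0.71 × 0.24]
n = 0.2204 / 0.1704 ≈ 1.2934
Items needed = n × 61 = 1.2934 × 61 ≈ 78.90 → round up to 79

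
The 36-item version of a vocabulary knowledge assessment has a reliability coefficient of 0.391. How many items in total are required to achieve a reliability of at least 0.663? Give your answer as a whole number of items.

111

n = 0.663 × (1 − 0.391) / [ 0.391 × (1 − 0.663) ]
  = 0.403767 / 0.131767 = 3.0642
Items needed = n × 36 = 3.0642 × 36 ≈ 110.31 → round up to 111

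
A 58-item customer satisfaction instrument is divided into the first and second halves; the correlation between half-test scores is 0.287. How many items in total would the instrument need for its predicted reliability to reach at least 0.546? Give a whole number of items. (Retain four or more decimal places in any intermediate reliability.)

87

Corrected full-test reliability: r_full = 2 × 0.287 / (1 + 0.287) ≈ 0.4460
Solve Spearman-Brown for n: n = 0.546(1 − 0.4460) / [0.4460(1 − 0.546)] = 1.4939
Required items = 1.4939 × 58 = 86.65, so 87 items.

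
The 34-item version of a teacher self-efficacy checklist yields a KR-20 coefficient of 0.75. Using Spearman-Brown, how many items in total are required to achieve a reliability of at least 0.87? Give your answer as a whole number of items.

Spearman-Brown solved for the length factor n:
n = r*(1 − r) / [ r (1 − r*) ]
n = [0.87 × 0.25] / [0.75 × 0.13]
n = 0.2175 / 0.0975 ≈ 2.2308
So the test needs 2.2308 × 34 ≈ 75.85 items; rounding up, 76.

76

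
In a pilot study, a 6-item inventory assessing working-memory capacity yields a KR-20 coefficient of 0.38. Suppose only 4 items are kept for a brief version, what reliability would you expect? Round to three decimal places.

Length ratio n = 4/6 = 0.6667
Spearman-Brown: r_new = n·r / (1 + (n − 1)·r)
r_new = 0.6667·0.38 / [1 + (0.6667 − 1)·0.38]
r_new = 0.2533 / 0.8733 ≈ 0.2900

0.290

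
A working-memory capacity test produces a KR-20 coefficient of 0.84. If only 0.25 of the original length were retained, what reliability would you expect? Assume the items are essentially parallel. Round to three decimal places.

r_new = 0.25·0.84 / [1 + (0.25 − 1)·0.84]
     = 0.2100 / 0.3700 = 0.5676

0.568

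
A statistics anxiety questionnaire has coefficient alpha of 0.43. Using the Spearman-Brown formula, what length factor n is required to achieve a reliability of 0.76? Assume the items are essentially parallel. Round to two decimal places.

4.20

Spearman-Brown solved for the length factor n:
n = r_target (1 − r_old) / [ r_old (1 − r_target) ]
n = 0.76(1 − 0.43) / [0.43(1 − 0.76)]
  = 0.4332 / 0.1032 = 4.1977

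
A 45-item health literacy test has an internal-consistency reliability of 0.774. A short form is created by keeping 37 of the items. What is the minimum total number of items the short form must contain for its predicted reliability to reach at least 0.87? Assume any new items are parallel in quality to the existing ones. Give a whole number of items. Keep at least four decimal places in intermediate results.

88

Short-form reliability: n = 37/45 = 0.8222; r_37 = n·r/(1+(n−1)r) ≈ 0.7379
Length factor from the short form to reach 0.87: n' = 0.87(1 − 0.7379) / [0.7379(1 − 0.87)] ≈ 2.3771
Items = 2.3771 × 37 ≈ 87.95 → 88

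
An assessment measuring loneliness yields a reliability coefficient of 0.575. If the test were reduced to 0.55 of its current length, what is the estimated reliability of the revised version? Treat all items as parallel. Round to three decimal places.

0.427

r_new = (0.55 × 0.575) / (1 + (0.55 − 1) × 0.575)
     = 0.3162 / 0.7412 = 0.4266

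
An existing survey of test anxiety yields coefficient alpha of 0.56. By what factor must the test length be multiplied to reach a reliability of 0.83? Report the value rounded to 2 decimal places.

Rearranging the Spearman-Brown formula for n,
n = r*(1 − r) / [ r (1 − r*) ]
n = 0.83 × (1 − 0.56) / [ 0.56 × (1 − 0.83) ]
  = 0.3652 / 0.0952 = 3.8361

3.84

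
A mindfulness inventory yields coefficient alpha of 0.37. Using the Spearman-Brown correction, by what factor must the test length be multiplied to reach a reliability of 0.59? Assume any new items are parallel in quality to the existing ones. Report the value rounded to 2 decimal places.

n = 0.59 × (1 − 0.37) / [ 0.37 × (1 − 0.59) ]
n = 0.3717 / 0.1517 ≈ 2.4502

2.45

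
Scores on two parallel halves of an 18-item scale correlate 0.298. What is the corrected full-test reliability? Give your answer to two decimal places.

0.46

The full test is twice the length of either half (n = 2).
r_full = 2r_hh / (1 + r_hh) = 2 × 0.298 / (1 + 0.298)
r_full = 0.5960 / 1.2980 ≈ 0.4592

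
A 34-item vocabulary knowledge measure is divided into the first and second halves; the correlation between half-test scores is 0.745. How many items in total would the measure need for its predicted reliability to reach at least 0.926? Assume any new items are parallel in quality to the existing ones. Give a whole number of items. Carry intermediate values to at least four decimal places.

Corrected full-test reliability: r_full = 2 × 0.745 / (1 + 0.745) ≈ 0.8539
n = r_tgt(1 − r_full) / [r_full(1 − r_tgt)] = 0.926 × 0.1461 / (0.8539 × 0.074) ≈ 2.1410
Items = 2.1410 × 34 ≈ 72.79 → 73

73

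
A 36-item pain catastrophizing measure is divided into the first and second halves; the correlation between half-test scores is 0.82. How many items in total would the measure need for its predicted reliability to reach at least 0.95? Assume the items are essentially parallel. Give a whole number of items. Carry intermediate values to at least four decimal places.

r_full = 2(0.82)/(1 + 0.82) = 0.9011
n = r_tgt(1 − r_full) / [r_full(1 − r_tgt)] = 0.95 × 0.0989 / (0.9011 × 0.05) ≈ 2.0853
Items = 2.0853 × 36 ≈ 75.07 → 76

76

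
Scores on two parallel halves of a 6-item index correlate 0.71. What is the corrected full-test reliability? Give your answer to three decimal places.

Each half is half the length of the full test, so the full test is n = 2 times a half.
r_full = 2r_hh / (1 + r_hh) = 2 × 0.71 / (1 + 0.71)
r_full = 1.4200 / 1.7100 ≈ 0.8304

0.830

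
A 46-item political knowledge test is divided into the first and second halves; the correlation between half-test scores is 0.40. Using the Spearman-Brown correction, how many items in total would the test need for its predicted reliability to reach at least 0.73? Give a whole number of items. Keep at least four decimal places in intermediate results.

r_full = 2(0.40)/(1 + 0.40) = 0.5714
n = r_tgt(1 − r_full) / [r_full(1 − r_tgt)] = 0.73 × 0.4286 / (0.5714 × 0.27) ≈ 2.0280
Items = 2.0280 × 46 ≈ 93.29 → 94

94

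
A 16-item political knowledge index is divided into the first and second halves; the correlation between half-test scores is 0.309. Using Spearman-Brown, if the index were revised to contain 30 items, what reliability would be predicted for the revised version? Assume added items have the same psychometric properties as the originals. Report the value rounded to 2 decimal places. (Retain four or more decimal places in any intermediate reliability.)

Full-test reliability from the split-half r: r_full = 2(0.309)/(1 + 0.309) = 0.4721
Length factor from 16 to 30 items: n = 30/16 = 1.8750
r_new = n·r_full / (1 + (n − 1)·r_full) = 0.8852 / 1.4131 ≈ 0.6264

0.63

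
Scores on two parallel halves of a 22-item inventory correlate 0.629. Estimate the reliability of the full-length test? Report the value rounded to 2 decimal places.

0.77

Each half is half the length of the full test, so the full test is n = 2 times a half.
r_full = 2(0.629) / (1 + 0.629)
r_full = 1.2580 / 1.6290 ≈ 0.7723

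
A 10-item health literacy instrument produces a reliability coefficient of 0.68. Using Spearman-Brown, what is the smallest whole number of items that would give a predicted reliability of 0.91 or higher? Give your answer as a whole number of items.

n = [0.91 × 0.32] / [0.68 × 0.09]
n = 0.2912 / 0.0612 ≈ 4.7582
So the test needs 4.7582 × 10 ≈ 47.58 items; rounding up, 48.

48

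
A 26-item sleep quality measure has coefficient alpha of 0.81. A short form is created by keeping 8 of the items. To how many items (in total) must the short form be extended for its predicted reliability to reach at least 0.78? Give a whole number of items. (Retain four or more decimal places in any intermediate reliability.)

22

Short-form reliability: n = 8/26 = 0.3077; r_8 = n·r/(1+(n−1)r) ≈ 0.5674
Then solve for n' with r_old = 0.5674, r_target = 0.78: n' = 0.78(1 − 0.5674)/[0.5674(1 − 0.78)] = 2.7031
Items = 2.7031 × 8 ≈ 21.62 → 22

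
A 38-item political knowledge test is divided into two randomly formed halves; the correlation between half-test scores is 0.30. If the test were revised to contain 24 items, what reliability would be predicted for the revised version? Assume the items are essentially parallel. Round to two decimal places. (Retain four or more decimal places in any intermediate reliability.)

First correct the split-half correlation to full-test reliability: r_full = 2 × 0.30 / (1 + 0.30) ≈ 0.4615
Length factor from 38 to 24 items: n = 24/38 = 0.6316
r_new = n·r_full / (1 + (n − 1)·r_full) = 0.2915 / 0.8300 ≈ 0.3512

0.35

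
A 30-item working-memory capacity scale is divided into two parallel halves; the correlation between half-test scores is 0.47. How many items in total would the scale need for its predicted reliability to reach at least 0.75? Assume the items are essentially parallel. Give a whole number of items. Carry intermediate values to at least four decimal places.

Corrected full-test reliability: r_full = 2 × 0.47 / (1 + 0.47) ≈ 0.6395
Solve Spearman-Brown for n: n = 0.75(1 − 0.6395) / [0.6395(1 − 0.75)] = 1.6912
Required items = 1.6912 × 30 = 50.74, so 51 items.

51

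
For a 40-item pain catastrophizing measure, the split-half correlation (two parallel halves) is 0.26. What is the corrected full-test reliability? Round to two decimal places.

Apply the Spearman-Brown correction with n = 2:
r_full = 2(0.26) / (1 + 0.26)
r_full = 0.5200 / 1.2600 ≈ 0.4127

0.41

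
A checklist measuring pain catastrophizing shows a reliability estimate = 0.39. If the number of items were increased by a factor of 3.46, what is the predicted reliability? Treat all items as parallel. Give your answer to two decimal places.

0.69

Apply the Spearman-Brown prophecy formula, r' = nr / [1 + (n − 1)r]:
r_new = 3.46·0.39 / [1 + (3.46 − 1)·0.39]
     = 1.3494 / 1.9594 = 0.6887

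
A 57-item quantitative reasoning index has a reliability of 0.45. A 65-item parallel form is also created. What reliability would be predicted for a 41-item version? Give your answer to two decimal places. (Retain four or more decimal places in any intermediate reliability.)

0.37

The 65-item form is not needed; work directly from the 57-item form with n = 41/57 = 0.7193.
r_{41} = n·r / (1 + (n − 1)·r) = 0.3237 / 0.8737 ≈ 0.3705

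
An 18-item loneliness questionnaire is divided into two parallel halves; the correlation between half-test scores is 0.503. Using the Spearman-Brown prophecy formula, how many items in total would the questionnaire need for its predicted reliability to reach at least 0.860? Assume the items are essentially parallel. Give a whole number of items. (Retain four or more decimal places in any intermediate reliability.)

55

r_full = 2(0.503)/(1 + 0.503) = 0.6693
n = r_tgt(1 − r_full) / [r_full(1 − r_tgt)] = 0.860 × 0.3307 / (0.6693 × 0.140) ≈ 3.0352
Required items = 3.0352 × 18 = 54.63, so 55 items.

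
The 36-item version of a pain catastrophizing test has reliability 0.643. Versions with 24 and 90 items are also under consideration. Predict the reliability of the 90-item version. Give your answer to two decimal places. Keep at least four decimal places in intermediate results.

Only the ratio of lengths matters: n = 90/36 = 2.5000
r_{90} = n·r / (1 + (n − 1)·r) = 1.6075 / 1.9645 ≈ 0.8183

0.82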